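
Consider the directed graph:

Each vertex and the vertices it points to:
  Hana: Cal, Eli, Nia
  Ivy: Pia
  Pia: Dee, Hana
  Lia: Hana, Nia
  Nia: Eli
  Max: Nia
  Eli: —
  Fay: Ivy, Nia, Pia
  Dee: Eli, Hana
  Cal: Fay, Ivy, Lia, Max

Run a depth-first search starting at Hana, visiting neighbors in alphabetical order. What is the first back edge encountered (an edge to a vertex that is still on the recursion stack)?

Dee->Hana

DFS from Hana (visiting neighbors in alphabetical order); mark gray on enter, black on exit:
Hana gray
  Cal gray
    Fay gray
      Ivy gray
        Pia gray
          Dee gray
            Eli gray
            Eli black
            Dee→Hana: Hana is gray → back edge
First back edge: Dee → Hana.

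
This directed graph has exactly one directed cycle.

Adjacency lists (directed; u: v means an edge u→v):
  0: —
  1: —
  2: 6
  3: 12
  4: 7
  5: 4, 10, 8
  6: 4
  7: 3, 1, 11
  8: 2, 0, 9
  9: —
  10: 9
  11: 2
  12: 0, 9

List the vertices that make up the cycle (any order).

2, 4, 6, 7, 11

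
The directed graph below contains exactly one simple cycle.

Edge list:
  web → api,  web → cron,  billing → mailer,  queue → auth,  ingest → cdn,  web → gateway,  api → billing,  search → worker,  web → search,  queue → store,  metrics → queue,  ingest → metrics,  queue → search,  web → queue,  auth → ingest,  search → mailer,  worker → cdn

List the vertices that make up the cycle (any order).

auth, queue, ingest, metrics

DFS with gray/black marking from queue:
queue gray
  store gray
  store black
  auth gray
    ingest gray
      metrics gray
        metrics→queue: queue is gray → back edge
Back edge closes the cycle queue → auth → ingest → metrics → queue; its vertices are {auth, queue, ingest, metrics}.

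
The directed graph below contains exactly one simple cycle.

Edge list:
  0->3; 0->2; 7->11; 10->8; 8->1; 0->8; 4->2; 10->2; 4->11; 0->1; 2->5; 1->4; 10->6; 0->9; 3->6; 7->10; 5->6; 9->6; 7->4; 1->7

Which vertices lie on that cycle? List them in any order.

1, 7, 8, 10

DFS with gray/black marking from 8:
8 gray
  1 gray
    7 gray
      10 gray
        6 gray
        6 black
        10→8: 8 is gray → back edge
Back edge closes the cycle 8 → 1 → 7 → 10 → 8; its vertices are {1, 7, 8, 10}.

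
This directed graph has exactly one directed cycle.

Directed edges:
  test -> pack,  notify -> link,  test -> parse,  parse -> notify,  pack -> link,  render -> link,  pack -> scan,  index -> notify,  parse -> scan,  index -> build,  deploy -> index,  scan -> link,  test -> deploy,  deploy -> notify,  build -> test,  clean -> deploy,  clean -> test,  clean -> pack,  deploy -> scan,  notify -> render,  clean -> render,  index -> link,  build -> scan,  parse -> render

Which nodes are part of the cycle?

DFS with gray/black marking from test:
test gray
  pack gray
    link gray
    link black
    scan gray
      scan→link: link black — skip
    scan black
  pack black
  deploy gray
    notify gray
      render gray
        render→link: link black — skip
      render black
      notify→link: link black — skip
    notify black
    deploy→scan: scan black — skip
    index gray
      index→link: link black — skip
      index→notify: notify black — skip
      build gray
        build→test: test is gray → back edge
Back edge closes the cycle test → deploy → index → build → test; its vertices are {test, build, index, deploy}.

test, build, index, deploy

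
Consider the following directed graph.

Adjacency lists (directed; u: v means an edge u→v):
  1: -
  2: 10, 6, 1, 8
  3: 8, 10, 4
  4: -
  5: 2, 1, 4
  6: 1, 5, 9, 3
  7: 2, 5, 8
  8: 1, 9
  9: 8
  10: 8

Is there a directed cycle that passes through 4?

No

4 lies on a cycle iff there is a path from 4 back to itself.
Exploring from 4, it never reaches itself; equivalently, its strongly connected component is a singleton.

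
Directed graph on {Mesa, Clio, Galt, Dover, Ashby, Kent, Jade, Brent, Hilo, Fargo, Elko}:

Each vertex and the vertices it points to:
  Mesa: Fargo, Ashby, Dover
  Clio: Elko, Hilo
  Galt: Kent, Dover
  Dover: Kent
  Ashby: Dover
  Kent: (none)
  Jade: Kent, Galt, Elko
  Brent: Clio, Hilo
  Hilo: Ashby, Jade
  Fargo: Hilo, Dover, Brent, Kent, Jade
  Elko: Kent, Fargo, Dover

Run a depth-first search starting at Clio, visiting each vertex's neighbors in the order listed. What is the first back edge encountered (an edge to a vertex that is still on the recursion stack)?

Jade->Elko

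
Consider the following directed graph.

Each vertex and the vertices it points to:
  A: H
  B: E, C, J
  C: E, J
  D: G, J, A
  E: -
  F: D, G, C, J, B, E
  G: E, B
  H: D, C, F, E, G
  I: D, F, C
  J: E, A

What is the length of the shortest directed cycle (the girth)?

For each vertex v, BFS finds the shortest path from v back to v.
The shortest such closed walk is D → A → H → D, length 3.

3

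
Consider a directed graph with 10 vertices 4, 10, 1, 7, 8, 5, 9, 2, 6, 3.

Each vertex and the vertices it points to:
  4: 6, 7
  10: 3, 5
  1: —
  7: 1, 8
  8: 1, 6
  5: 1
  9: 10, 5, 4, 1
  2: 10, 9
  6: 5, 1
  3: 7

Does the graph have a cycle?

DFS with white/gray/black marking, starting from 1:
1 gray
1 black
4 gray
  6 gray
    5 gray
      5→1: 1 black — skip
    5 black
    6→1: 1 black — skip
  6 black
  7 gray
    7→1: 1 black — skip
    8 gray
      8→1: 1 black — skip
      8→6: 6 black — skip
    8 black
  7 black
4 black
10 gray
  3 gray
    3→7: 7 black — skip
  3 black
  10→5: 5 black — skip
10 black
9 gray
  9→10: 10 black — skip
  9→5: 5 black — skip
  9→4: 4 black — skip
  9→1: 1 black — skip
9 black
2 gray
  2→10: 10 black — skip
  2→9: 9 black — skip
2 black
Every edge goes to a white or black vertex — no back edge, so the graph is acyclic.

No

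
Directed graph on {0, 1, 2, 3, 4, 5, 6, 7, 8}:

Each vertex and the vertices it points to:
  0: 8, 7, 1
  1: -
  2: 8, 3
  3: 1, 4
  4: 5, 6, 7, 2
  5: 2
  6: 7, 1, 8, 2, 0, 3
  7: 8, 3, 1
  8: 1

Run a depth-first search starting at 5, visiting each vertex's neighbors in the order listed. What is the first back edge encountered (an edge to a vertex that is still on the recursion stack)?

4→5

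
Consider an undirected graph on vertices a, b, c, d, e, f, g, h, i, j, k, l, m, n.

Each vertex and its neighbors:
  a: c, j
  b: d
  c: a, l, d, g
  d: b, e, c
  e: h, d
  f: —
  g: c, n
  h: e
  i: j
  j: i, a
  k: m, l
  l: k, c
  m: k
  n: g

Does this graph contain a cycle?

No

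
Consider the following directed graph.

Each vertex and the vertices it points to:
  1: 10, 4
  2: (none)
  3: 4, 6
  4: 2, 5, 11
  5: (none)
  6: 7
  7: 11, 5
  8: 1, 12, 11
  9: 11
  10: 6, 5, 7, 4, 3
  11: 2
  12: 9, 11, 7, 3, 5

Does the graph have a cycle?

DFS with white/gray/black marking, starting from 2:
2 gray
2 black
1 gray
  10 gray
    6 gray
      7 gray
        11 gray
          11→2: 2 black — skip
        11 black
        5 gray
        5 black
      7 black
    6 black
    10→5: 5 black — skip
    10→7: 7 black — skip
    4 gray
      4→2: 2 black — skip
      4→5: 5 black — skip
      4→11: 11 black — skip
    4 black
    3 gray
      3→4: 4 black — skip
      3→6: 6 black — skip
    3 black
  10 black
  1→4: 4 black — skip
1 black
8 gray
  8→1: 1 black — skip
  12 gray
    9 gray
      9→11: 11 black — skip
    9 black
    12→11: 11 black — skip
    12→7: 7 black — skip
    12→3: 3 black — skip
    12→5: 5 black — skip
  12 black
  8→11: 11 black — skip
8 black
Every edge goes to a white or black vertex — no back edge, so the graph is acyclic.

No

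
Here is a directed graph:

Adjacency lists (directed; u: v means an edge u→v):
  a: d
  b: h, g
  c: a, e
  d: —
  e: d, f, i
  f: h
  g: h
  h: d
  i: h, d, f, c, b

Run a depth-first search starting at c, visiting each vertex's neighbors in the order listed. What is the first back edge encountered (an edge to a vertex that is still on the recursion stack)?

DFS from c (visiting each vertex's neighbors in the order listed); mark gray on enter, black on exit:
c gray
  a gray
    d gray
    d black
  a black
  e gray
    e→d: d black — skip
    f gray
      h gray
        h→d: d black — skip
      h black
    f black
    i gray
      i→h: h black — skip
      i→d: d black — skip
      i→f: f black — skip
      i→c: c is gray → back edge
First back edge: i → c.

i→c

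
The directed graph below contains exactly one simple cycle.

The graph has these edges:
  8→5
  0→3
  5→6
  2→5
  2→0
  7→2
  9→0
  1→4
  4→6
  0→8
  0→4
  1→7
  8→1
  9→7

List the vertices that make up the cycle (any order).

0, 1, 2, 7, 8

DFS with gray/black marking from 0:
0 gray
  4 gray
    6 gray
    6 black
  4 black
  3 gray
  3 black
  8 gray
    1 gray
      1→4: 4 black — skip
      7 gray
        2 gray
          2→0: 0 is gray → back edge
Back edge closes the cycle 0 → 8 → 1 → 7 → 2 → 0; its vertices are {0, 1, 2, 7, 8}.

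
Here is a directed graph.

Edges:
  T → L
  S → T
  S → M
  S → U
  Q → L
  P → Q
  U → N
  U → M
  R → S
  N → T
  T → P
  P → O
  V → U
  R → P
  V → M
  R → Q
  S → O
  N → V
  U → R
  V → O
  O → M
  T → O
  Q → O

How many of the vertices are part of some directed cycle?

5

A vertex is on a directed cycle iff it belongs to a strongly connected component of size ≥ 2 (or has a self-loop).
The vertices on cycles are {N, R, S, U, V} — 5 in total.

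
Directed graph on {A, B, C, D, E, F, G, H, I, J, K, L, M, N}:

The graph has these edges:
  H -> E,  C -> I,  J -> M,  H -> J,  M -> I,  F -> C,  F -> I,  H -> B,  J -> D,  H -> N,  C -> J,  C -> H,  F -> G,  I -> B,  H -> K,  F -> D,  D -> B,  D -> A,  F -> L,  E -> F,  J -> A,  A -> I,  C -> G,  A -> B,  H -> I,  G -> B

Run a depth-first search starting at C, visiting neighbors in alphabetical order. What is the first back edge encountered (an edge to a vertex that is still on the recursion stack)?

F->C

DFS from C (visiting neighbors in alphabetical order); mark gray on enter, black on exit:
C gray
  G gray
    B gray
    B black
  G black
  H gray
    H→B: B black — skip
    E gray
      F gray
        F→C: C is gray → back edge
First back edge: F → C.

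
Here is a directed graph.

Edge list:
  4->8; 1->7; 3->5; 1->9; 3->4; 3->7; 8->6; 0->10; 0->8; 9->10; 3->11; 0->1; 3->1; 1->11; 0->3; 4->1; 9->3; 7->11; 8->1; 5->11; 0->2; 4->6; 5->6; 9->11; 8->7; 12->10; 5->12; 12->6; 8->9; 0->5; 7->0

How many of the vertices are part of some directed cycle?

7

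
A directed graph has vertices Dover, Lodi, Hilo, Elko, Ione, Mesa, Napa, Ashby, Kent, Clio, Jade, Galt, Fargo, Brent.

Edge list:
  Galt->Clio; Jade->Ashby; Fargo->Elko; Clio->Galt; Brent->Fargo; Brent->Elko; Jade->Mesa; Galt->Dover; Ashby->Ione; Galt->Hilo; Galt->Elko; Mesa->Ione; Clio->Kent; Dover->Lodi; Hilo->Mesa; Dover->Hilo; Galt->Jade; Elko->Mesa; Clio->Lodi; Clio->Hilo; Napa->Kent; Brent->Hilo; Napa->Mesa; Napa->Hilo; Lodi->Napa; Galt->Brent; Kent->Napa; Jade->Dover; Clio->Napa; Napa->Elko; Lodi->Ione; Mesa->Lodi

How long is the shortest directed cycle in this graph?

For each vertex v, BFS finds the shortest path from v back to v.
The shortest such closed walk is Clio → Galt → Clio, length 2.

2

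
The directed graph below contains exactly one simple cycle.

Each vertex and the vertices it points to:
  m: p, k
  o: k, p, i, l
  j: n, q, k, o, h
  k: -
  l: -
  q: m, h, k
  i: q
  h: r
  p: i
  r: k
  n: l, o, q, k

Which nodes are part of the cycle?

i, m, p, q

DFS with gray/black marking from q:
q gray
  m gray
    p gray
      i gray
        i→q: q is gray → back edge
Back edge closes the cycle q → m → p → i → q; its vertices are {i, m, p, q}.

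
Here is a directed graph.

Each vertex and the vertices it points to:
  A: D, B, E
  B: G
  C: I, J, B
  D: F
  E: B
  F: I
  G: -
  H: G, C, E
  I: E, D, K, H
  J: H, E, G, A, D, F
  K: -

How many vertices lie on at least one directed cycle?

7

A vertex is on a directed cycle iff it belongs to a strongly connected component of size ≥ 2 (or has a self-loop).
The vertices on cycles are {A, C, D, F, H, I, J} — 7 in total.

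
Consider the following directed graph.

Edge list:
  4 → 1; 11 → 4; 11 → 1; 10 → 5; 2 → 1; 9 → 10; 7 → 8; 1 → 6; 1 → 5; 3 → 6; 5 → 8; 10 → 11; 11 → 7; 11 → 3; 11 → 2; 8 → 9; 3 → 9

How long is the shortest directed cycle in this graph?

4

For each vertex v, BFS finds the shortest path from v back to v.
The shortest such closed walk is 11 → 3 → 9 → 10 → 11, length 4.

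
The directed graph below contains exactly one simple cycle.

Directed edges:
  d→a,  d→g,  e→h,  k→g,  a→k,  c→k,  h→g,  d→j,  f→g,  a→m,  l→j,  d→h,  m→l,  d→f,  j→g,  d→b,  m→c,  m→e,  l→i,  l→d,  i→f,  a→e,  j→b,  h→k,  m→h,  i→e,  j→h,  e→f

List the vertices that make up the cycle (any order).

DFS with gray/black marking from m:
m gray
  l gray
    d gray
      a gray
        e gray
          h gray
            g gray
            g black
            k gray
              k→g: g black — skip
            k black
          h black
          f gray
            f→g: g black — skip
          f black
        e black
        a→m: m is gray → back edge
Back edge closes the cycle m → l → d → a → m; its vertices are {a, d, l, m}.

a, d, l, m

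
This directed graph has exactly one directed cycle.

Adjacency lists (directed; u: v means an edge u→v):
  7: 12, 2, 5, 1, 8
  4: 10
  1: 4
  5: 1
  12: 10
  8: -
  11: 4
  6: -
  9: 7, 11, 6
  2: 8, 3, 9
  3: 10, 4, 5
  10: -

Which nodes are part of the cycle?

2, 7, 9

DFS with gray/black marking from 2:
2 gray
  8 gray
  8 black
  3 gray
    10 gray
    10 black
    4 gray
      4→10: 10 black — skip
    4 black
    5 gray
      1 gray
        1→4: 4 black — skip
      1 black
    5 black
  3 black
  9 gray
    7 gray
      12 gray
        12→10: 10 black — skip
      12 black
      7→2: 2 is gray → back edge
Back edge closes the cycle 2 → 9 → 7 → 2; its vertices are {2, 7, 9}.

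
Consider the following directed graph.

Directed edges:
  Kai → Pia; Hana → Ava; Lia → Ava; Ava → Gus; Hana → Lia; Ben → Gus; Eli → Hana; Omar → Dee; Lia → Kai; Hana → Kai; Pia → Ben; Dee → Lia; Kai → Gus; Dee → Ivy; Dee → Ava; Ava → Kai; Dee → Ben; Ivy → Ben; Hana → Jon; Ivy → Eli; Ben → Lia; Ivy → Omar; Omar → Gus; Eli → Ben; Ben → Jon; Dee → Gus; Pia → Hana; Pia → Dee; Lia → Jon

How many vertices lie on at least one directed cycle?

10

A vertex is on a directed cycle iff it belongs to a strongly connected component of size ≥ 2 (or has a self-loop).
The vertices on cycles are {Ava, Ben, Dee, Eli, Ivy, Kai, Lia, Pia, Hana, Omar} — 10 in total.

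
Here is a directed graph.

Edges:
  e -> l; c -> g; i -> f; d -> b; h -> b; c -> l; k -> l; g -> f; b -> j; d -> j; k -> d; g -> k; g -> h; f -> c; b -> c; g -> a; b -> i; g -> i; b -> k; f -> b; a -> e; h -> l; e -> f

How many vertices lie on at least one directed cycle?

A vertex is on a directed cycle iff it belongs to a strongly connected component of size ≥ 2 (or has a self-loop).
The vertices on cycles are {a, b, c, d, e, f, g, h, i, k} — 10 in total.

10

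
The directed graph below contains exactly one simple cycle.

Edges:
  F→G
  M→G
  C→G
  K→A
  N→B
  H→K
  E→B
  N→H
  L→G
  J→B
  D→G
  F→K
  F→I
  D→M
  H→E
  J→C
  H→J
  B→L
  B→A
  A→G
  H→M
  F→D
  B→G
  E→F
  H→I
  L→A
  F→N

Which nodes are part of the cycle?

DFS with gray/black marking from N:
N gray
  B gray
    G gray
    G black
    A gray
      A→G: G black — skip
    A black
    L gray
      L→G: G black — skip
      L→A: A black — skip
    L black
  B black
  H gray
    J gray
      J→B: B black — skip
      C gray
        C→G: G black — skip
      C black
    J black
    K gray
      K→A: A black — skip
    K black
    M gray
      M→G: G black — skip
    M black
    E gray
      E→B: B black — skip
      F gray
        F→K: K black — skip
        F→N: N is gray → back edge
Back edge closes the cycle N → H → E → F → N; its vertices are {E, F, H, N}.

E, F, H, N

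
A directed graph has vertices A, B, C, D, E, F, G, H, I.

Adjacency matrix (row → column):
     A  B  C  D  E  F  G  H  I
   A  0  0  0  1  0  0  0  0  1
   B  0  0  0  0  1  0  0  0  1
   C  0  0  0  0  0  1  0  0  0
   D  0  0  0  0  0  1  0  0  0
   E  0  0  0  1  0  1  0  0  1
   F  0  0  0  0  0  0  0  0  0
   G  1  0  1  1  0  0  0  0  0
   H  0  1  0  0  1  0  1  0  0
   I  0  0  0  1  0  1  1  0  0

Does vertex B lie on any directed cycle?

B lies on a cycle iff there is a path from B back to itself.
Exploring from B, it never reaches itself; equivalently, its strongly connected component is a singleton.

No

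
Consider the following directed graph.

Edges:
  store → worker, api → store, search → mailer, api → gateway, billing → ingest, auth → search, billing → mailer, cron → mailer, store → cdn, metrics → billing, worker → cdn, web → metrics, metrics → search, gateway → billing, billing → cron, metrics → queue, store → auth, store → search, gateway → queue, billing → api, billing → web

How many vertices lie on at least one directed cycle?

5

A vertex is on a directed cycle iff it belongs to a strongly connected component of size ≥ 2 (or has a self-loop).
The vertices on cycles are {api, web, billing, gateway, metrics} — 5 in total.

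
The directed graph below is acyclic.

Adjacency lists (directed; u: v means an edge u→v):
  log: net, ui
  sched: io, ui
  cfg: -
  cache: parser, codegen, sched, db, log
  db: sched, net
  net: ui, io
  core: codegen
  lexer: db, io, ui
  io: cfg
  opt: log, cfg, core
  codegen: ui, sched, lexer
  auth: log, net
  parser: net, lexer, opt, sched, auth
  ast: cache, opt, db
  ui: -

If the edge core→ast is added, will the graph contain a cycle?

Adding core→ast creates a cycle iff ast can already reach core.
Path from ast: ast → opt → core.
So ast → … → core → ast is a cycle.

Yes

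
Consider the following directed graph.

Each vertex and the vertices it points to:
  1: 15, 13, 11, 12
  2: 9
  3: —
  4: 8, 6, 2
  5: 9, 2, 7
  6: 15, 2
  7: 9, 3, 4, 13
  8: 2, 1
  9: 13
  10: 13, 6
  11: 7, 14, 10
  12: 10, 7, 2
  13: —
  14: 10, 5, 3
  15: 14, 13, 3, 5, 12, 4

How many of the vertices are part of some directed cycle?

11

A vertex is on a directed cycle iff it belongs to a strongly connected component of size ≥ 2 (or has a self-loop).
The vertices on cycles are {1, 4, 5, 6, 7, 8, 10, 11, 12, 14, 15} — 11 in total.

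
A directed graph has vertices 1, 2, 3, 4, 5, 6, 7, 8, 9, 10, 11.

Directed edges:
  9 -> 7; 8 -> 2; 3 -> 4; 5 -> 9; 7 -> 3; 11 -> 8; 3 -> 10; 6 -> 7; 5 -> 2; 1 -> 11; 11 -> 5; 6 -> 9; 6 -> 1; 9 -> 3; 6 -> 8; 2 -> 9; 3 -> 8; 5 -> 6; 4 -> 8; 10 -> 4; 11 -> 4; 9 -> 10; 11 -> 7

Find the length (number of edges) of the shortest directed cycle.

4

For each vertex v, BFS finds the shortest path from v back to v.
The shortest such closed walk is 5 → 6 → 1 → 11 → 5, length 4.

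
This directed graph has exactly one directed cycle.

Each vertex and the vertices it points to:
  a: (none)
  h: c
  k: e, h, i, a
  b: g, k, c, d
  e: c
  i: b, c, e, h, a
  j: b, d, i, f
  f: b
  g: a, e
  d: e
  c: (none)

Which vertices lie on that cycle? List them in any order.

b, i, k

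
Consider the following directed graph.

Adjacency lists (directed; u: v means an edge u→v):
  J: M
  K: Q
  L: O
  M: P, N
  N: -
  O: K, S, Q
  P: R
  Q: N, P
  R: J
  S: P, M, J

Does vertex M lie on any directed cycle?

Yes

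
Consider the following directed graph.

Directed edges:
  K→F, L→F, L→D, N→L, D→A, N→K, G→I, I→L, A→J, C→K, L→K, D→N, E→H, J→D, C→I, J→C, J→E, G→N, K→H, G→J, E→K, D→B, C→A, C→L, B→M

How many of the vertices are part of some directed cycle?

7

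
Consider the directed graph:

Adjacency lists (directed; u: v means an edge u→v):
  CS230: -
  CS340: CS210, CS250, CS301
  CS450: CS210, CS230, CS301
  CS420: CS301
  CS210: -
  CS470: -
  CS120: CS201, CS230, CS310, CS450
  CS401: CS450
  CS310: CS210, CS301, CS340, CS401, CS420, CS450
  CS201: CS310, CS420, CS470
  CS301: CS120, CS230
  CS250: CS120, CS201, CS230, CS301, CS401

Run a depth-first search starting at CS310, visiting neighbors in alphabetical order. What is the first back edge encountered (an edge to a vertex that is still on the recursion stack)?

CS201→CS310

DFS from CS310 (visiting neighbors in alphabetical order); mark gray on enter, black on exit:
CS310 gray
  CS210 gray
  CS210 black
  CS301 gray
    CS120 gray
      CS201 gray
        CS201→CS310: CS310 is gray → back edge
First back edge: CS201 → CS310.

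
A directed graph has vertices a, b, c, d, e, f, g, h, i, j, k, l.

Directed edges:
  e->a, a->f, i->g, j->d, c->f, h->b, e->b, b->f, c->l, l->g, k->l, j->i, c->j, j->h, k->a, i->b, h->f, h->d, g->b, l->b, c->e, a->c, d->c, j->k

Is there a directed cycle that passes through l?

No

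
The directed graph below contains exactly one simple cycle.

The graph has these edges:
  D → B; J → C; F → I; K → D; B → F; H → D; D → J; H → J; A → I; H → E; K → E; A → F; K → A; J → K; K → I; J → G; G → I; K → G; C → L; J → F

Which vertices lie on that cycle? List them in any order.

DFS with gray/black marking from D:
D gray
  J gray
    C gray
      L gray
      L black
    C black
    G gray
      I gray
      I black
    G black
    F gray
      F→I: I black — skip
    F black
    K gray
      K→G: G black — skip
      A gray
        A→I: I black — skip
        A→F: F black — skip
      A black
      E gray
      E black
      K→D: D is gray → back edge
Back edge closes the cycle D → J → K → D; its vertices are {D, J, K}.

D, J, K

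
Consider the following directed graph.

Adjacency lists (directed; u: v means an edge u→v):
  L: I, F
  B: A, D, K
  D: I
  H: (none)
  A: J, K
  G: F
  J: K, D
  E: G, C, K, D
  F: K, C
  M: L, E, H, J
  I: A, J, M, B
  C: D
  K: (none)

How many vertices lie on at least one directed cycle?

11

A vertex is on a directed cycle iff it belongs to a strongly connected component of size ≥ 2 (or has a self-loop).
The vertices on cycles are {A, B, C, D, E, F, G, I, J, L, M} — 11 in total.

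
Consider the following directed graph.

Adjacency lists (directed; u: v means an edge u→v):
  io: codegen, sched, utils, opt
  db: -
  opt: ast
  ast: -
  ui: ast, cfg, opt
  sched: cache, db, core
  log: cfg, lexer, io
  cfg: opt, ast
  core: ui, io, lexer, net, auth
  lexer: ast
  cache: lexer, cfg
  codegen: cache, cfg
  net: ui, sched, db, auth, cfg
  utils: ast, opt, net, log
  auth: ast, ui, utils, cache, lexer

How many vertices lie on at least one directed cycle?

7

A vertex is on a directed cycle iff it belongs to a strongly connected component of size ≥ 2 (or has a self-loop).
The vertices on cycles are {io, log, net, auth, core, sched, utils} — 7 in total.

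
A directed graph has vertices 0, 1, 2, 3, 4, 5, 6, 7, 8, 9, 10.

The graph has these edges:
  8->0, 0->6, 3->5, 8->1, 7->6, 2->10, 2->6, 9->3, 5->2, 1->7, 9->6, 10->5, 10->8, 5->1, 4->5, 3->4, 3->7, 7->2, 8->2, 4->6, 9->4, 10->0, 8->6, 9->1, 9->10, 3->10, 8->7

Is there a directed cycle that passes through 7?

7 is on a cycle iff 7 can reach itself via ≥1 edge.
7 → 2 → 10 → 8 → 7 — yes.

Yes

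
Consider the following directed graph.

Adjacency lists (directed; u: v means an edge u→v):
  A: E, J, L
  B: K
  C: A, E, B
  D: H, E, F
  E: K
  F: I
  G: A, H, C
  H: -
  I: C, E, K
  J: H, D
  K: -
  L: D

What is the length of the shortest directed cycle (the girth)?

6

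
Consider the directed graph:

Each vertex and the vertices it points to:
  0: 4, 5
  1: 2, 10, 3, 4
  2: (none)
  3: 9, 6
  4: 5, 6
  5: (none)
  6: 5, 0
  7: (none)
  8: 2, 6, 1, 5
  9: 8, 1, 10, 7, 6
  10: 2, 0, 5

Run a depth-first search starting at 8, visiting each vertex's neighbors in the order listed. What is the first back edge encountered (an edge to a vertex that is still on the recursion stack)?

4->6

DFS from 8 (visiting each vertex's neighbors in the order listed); mark gray on enter, black on exit:
8 gray
  2 gray
  2 black
  6 gray
    5 gray
    5 black
    0 gray
      4 gray
        4→5: 5 black — skip
        4→6: 6 is gray → back edge
First back edge: 4 → 6.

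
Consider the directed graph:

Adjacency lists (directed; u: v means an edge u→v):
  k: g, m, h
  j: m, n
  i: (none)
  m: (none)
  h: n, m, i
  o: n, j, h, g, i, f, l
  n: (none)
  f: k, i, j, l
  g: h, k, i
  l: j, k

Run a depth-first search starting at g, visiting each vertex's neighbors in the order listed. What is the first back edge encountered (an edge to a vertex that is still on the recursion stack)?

DFS from g (visiting each vertex's neighbors in the order listed); mark gray on enter, black on exit:
g gray
  h gray
    n gray
    n black
    m gray
    m black
    i gray
    i black
  h black
  k gray
    k→g: g is gray → back edge
First back edge: k → g.

k->g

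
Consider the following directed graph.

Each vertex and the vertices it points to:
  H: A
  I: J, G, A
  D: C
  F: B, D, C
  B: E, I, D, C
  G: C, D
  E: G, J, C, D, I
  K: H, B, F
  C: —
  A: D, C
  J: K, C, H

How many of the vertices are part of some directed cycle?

A vertex is on a directed cycle iff it belongs to a strongly connected component of size ≥ 2 (or has a self-loop).
The vertices on cycles are {B, E, F, I, J, K} — 6 in total.

6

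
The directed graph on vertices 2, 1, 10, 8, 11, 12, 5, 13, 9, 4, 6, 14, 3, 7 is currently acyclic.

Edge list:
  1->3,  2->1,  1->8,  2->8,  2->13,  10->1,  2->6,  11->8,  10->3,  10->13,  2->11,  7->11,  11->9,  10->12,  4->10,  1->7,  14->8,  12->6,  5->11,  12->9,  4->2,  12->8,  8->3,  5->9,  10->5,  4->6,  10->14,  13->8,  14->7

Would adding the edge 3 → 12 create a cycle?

Adding 3→12 creates a cycle iff 12 can already reach 3.
Path from 12: 12 → 8 → 3.
So 12 → … → 3 → 12 is a cycle.

Yes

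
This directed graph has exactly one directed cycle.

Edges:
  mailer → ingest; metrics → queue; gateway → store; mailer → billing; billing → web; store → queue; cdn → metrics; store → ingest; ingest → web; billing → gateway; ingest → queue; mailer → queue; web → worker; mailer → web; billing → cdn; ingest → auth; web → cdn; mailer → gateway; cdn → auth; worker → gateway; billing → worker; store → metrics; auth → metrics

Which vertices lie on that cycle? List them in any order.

web, store, ingest, worker, gateway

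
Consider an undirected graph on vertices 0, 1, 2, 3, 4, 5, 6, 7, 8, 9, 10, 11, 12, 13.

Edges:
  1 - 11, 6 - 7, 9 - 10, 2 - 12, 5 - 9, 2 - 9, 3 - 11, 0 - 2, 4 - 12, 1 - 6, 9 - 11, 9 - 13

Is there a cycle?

No

DFS, tracking each vertex's parent; an edge to a visited non-parent vertex closes a cycle.
Start from 2:
visit 2 (parent –)
  visit 12 (parent 2)
    visit 4 (parent 12)
      4–12: parent, skip
    12–2: parent, skip
  visit 0 (parent 2)
    0–2: parent, skip
  visit 9 (parent 2)
    9–2: parent, skip
    visit 5 (parent 9)
      5–9: parent, skip
    visit 11 (parent 9)
      11–9: parent, skip
      visit 3 (parent 11)
        3–11: parent, skip
      visit 1 (parent 11)
        1–11: parent, skip
        visit 6 (parent 1)
          6–1: parent, skip
          visit 7 (parent 6)
            7–6: parent, skip
    visit 10 (parent 9)
      10–9: parent, skip
    visit 13 (parent 9)
      13–9: parent, skip
visit 8 (parent –)
No non-parent visited neighbor found — the graph is a forest.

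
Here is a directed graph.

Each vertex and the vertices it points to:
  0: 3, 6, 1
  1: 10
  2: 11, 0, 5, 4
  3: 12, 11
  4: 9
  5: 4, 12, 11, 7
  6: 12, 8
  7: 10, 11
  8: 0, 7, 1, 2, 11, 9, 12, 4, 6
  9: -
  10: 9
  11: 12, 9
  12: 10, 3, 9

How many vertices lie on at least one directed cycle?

A vertex is on a directed cycle iff it belongs to a strongly connected component of size ≥ 2 (or has a self-loop).
The vertices on cycles are {0, 2, 3, 6, 8, 11, 12} — 7 in total.

7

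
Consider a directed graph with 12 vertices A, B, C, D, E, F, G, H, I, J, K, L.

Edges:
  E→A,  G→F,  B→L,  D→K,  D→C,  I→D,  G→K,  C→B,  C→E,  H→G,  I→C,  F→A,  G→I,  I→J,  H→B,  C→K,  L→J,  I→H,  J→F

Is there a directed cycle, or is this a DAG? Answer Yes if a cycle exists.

Yes

DFS with white/gray/black marking, starting from E:
E gray
  A gray
  A black
E black
B gray
  L gray
    J gray
      F gray
        F→A: A black — skip
      F black
    J black
  L black
B black
C gray
  C→B: B black — skip
  C→E: E black — skip
  K gray
  K black
C black
D gray
  D→K: K black — skip
  D→C: C black — skip
D black
G gray
  G→K: K black — skip
  I gray
    H gray
      H→B: B black — skip
      H→G: G is gray → back edge
Back edge found, so a cycle exists: G → I → H → G.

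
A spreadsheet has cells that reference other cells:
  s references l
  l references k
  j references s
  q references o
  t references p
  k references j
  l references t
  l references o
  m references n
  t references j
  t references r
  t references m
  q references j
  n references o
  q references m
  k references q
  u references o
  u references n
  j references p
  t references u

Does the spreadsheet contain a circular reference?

Yes

DFS with white/gray/black marking, starting from n:
n gray
  o gray
  o black
n black
j gray
  s gray
    l gray
      t gray
        p gray
        p black
        m gray
          m→n: n black — skip
        m black
        u gray
          u→n: n black — skip
          u→o: o black — skip
        u black
        r gray
        r black
        t→j: j is gray → back edge
Back edge found, so a cycle exists: j → s → l → t → j.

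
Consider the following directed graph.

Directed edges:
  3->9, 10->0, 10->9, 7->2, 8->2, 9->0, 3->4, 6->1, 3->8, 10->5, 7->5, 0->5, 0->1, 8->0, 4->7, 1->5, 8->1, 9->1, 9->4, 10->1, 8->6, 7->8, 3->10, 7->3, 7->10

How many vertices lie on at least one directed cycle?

5

A vertex is on a directed cycle iff it belongs to a strongly connected component of size ≥ 2 (or has a self-loop).
The vertices on cycles are {3, 4, 7, 9, 10} — 5 in total.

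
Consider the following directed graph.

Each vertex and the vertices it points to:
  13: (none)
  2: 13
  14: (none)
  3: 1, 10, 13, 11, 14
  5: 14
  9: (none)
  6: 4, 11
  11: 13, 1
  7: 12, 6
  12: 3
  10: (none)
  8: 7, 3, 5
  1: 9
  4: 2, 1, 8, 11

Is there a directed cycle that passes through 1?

No

1 lies on a cycle iff there is a path from 1 back to itself.
Exploring from 1, it never reaches itself; equivalently, its strongly connected component is a singleton.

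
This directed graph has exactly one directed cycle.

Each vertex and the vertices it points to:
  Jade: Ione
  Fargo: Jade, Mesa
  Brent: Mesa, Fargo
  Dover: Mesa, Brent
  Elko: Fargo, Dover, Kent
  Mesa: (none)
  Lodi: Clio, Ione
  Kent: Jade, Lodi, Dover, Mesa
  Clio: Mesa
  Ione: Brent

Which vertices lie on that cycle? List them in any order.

Ione, Jade, Brent, Fargo

DFS with gray/black marking from Fargo:
Fargo gray
  Jade gray
    Ione gray
      Brent gray
        Mesa gray
        Mesa black
        Brent→Fargo: Fargo is gray → back edge
Back edge closes the cycle Fargo → Jade → Ione → Brent → Fargo; its vertices are {Ione, Jade, Brent, Fargo}.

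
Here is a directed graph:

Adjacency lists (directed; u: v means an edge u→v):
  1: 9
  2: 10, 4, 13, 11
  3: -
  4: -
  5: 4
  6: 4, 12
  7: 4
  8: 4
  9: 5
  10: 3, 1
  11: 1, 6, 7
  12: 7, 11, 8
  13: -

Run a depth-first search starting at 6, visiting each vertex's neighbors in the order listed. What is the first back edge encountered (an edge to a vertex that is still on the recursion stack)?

DFS from 6 (visiting each vertex's neighbors in the order listed); mark gray on enter, black on exit:
6 gray
  4 gray
  4 black
  12 gray
    7 gray
      7→4: 4 black — skip
    7 black
    11 gray
      1 gray
        9 gray
          5 gray
            5→4: 4 black — skip
          5 black
        9 black
      1 black
      11→6: 6 is gray → back edge
First back edge: 11 → 6.

11->6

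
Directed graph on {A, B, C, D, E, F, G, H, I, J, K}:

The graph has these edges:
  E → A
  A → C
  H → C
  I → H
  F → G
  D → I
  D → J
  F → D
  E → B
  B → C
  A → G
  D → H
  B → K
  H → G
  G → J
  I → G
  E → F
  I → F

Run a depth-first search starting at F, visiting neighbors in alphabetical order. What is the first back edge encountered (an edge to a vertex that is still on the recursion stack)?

DFS from F (visiting neighbors in alphabetical order); mark gray on enter, black on exit:
F gray
  D gray
    H gray
      C gray
      C black
      G gray
        J gray
        J black
      G black
    H black
    I gray
      I→F: F is gray → back edge
First back edge: I → F.

I→F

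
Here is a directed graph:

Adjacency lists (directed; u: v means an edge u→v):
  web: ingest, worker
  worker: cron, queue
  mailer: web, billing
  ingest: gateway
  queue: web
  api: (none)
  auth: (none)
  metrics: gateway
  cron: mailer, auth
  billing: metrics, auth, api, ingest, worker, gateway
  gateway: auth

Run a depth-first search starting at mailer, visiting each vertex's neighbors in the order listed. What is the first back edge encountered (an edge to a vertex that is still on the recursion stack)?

DFS from mailer (visiting each vertex's neighbors in the order listed); mark gray on enter, black on exit:
mailer gray
  web gray
    ingest gray
      gateway gray
        auth gray
        auth black
      gateway black
    ingest black
    worker gray
      cron gray
        cron→mailer: mailer is gray → back edge
First back edge: cron → mailer.

cron->mailer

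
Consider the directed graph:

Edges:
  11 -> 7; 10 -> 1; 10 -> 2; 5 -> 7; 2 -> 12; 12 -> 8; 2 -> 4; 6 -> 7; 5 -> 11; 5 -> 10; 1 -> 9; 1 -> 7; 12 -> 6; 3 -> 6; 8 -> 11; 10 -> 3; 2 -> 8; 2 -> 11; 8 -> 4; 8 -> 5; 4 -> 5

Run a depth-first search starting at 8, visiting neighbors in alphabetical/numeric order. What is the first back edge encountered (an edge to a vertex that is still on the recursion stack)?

2->4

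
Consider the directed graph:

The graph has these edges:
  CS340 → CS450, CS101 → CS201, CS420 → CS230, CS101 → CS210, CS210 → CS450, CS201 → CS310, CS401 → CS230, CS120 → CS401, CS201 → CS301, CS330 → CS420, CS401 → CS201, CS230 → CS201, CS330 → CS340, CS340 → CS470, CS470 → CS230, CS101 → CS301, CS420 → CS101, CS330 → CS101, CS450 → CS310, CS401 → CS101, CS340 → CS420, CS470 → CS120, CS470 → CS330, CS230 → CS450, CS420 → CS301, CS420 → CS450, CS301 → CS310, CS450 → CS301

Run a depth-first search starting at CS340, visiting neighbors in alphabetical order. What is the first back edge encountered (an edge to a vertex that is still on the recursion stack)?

CS330→CS340

DFS from CS340 (visiting neighbors in alphabetical order); mark gray on enter, black on exit:
CS340 gray
  CS420 gray
    CS101 gray
      CS201 gray
        CS301 gray
          CS310 gray
          CS310 black
        CS301 black
        CS201→CS310: CS310 black — skip
      CS201 black
      CS210 gray
        CS450 gray
          CS450→CS301: CS301 black — skip
          CS450→CS310: CS310 black — skip
        CS450 black
      CS210 black
      CS101→CS301: CS301 black — skip
    CS101 black
    CS230 gray
      CS230→CS201: CS201 black — skip
      CS230→CS450: CS450 black — skip
    CS230 black
    CS420→CS301: CS301 black — skip
    CS420→CS450: CS450 black — skip
  CS420 black
  CS340→CS450: CS450 black — skip
  CS470 gray
    CS120 gray
      CS401 gray
        CS401→CS101: CS101 black — skip
        CS401→CS201: CS201 black — skip
        CS401→CS230: CS230 black — skip
      CS401 black
    CS120 black
    CS470→CS230: CS230 black — skip
    CS330 gray
      CS330→CS101: CS101 black — skip
      CS330→CS340: CS340 is gray → back edge
First back edge: CS330 → CS340.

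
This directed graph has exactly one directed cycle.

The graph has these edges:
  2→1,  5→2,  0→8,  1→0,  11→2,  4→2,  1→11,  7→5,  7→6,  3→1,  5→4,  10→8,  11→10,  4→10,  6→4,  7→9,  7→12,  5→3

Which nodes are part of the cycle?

DFS with gray/black marking from 1:
1 gray
  0 gray
    8 gray
    8 black
  0 black
  11 gray
    2 gray
      2→1: 1 is gray → back edge
Back edge closes the cycle 1 → 11 → 2 → 1; its vertices are {1, 2, 11}.

1, 2, 11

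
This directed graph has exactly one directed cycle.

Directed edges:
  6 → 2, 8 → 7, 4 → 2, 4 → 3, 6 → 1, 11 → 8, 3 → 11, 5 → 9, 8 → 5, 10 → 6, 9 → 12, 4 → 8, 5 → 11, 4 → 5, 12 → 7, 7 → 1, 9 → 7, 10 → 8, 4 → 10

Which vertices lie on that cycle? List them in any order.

5, 8, 11

DFS with gray/black marking from 11:
11 gray
  8 gray
    5 gray
      5→11: 11 is gray → back edge
Back edge closes the cycle 11 → 8 → 5 → 11; its vertices are {5, 8, 11}.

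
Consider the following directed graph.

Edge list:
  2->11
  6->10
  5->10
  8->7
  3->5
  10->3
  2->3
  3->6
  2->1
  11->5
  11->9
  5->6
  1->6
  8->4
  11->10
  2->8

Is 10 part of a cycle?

Yes

10 is on a cycle iff 10 can reach itself via ≥1 edge.
10 → 3 → 5 → 10 — yes.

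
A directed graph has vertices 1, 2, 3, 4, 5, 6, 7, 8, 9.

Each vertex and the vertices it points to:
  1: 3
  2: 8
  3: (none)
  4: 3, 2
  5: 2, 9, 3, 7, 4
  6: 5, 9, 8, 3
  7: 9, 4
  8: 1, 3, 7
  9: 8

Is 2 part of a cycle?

2 is on a cycle iff 2 can reach itself via ≥1 edge.
2 → 8 → 7 → 4 → 2 — yes.

Yes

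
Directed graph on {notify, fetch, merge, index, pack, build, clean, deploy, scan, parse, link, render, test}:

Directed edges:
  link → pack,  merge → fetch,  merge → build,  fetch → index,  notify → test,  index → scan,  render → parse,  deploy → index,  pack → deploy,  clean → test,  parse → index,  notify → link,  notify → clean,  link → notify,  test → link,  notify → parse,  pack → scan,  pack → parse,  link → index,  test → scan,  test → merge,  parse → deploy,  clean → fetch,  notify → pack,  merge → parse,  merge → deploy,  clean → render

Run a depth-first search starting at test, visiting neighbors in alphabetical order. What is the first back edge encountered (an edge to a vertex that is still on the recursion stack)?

clean→test

DFS from test (visiting neighbors in alphabetical order); mark gray on enter, black on exit:
test gray
  link gray
    index gray
      scan gray
      scan black
    index black
    notify gray
      clean gray
        fetch gray
          fetch→index: index black — skip
        fetch black
        render gray
          parse gray
            deploy gray
              deploy→index: index black — skip
            deploy black
            parse→index: index black — skip
          parse black
        render black
        clean→test: test is gray → back edge
First back edge: clean → test.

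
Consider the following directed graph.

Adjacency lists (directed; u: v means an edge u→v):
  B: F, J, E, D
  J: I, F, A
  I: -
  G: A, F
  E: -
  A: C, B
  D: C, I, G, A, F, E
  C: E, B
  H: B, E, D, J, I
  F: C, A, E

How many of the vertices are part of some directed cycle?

7

A vertex is on a directed cycle iff it belongs to a strongly connected component of size ≥ 2 (or has a self-loop).
The vertices on cycles are {A, B, C, D, F, G, J} — 7 in total.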